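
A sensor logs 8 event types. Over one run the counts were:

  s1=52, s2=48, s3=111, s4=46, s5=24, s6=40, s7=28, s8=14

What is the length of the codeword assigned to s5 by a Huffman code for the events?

Build the tree from the bottom:
merge s8(14) and s5(24): 38
merge s7(28) and 38: 66
merge s6(40) and s4(46): 86
merge s2(48) and s1(52): 100
merge 66 and 86: 152
merge 100 and s3(111): 211
merge 152 and 211: 363
s5 sits 4 levels below the root, so its codeword is 4 bits.

4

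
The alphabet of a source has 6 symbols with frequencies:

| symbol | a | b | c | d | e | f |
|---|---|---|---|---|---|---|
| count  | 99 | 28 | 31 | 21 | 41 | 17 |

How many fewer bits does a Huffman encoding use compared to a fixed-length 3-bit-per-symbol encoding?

160

Fixed-length: 3 bits × 237 symbols = 711 bits.
Huffman merges:
merge f(17) and d(21): 38
merge b(28) and c(31): 59
merge 38 and e(41): 79
merge 59 and 79: 138
merge a(99) and 138: 237
Huffman total = 38 + 59 + 79 + 138 + 237 = 551 bits.
Saving = 711 − 551 = 160 bits.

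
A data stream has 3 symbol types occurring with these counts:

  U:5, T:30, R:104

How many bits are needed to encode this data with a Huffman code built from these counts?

174

Build the Huffman tree bottom-up:
U(5) + T(30) → 35
35 + R(104) → 139
Each symbol's bit-cost is frequency × depth; summing gives 174 bits (equivalently 35 + 139).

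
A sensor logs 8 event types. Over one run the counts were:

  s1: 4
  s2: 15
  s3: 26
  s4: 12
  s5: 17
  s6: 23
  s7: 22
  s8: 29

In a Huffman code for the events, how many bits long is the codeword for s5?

Build the tree from the bottom:
merge s1(4) and s4(12): 16
merge s2(15) and 16: 31
merge s5(17) and s7(22): 39
merge s6(23) and s3(26): 49
merge s8(29) and 31: 60
merge 39 and 49: 88
merge 60 and 88: 148
s5 sits 3 levels below the root, so its codeword is 3 bits.

3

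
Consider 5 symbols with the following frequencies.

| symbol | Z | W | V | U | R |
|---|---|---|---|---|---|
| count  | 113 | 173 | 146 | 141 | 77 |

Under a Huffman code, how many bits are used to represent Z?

Build the tree from the bottom:
merge R(77) and Z(113): 190
merge U(141) and V(146): 287
merge W(173) and 190: 363
merge 287 and 363: 650
Z sits 3 levels below the root, so its codeword is 3 bits.

3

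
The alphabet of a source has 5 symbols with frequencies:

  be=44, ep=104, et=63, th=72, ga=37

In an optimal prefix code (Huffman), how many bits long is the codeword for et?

2

Build the tree from the bottom:
combine ga(37), be(44) → 81
combine et(63), th(72) → 135
combine 81, ep(104) → 185
combine 135, 185 → 320
The subtree containing et is merged 2 times, so code length = 2.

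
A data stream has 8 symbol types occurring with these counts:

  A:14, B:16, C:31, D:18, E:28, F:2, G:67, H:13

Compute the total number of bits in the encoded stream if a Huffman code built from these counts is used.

511

Greedily combine the two least-frequent nodes:
combine F(2), H(13) → 15
combine A(14), 15 → 29
combine B(16), D(18) → 34
combine E(28), 29 → 57
combine C(31), 34 → 65
combine 57, 65 → 122
combine G(67), 122 → 189
Each symbol's bit-cost is frequency × depth; summing gives 511 bits (equivalently 15 + 29 + 34 + 57 + 65 + 122 + 189).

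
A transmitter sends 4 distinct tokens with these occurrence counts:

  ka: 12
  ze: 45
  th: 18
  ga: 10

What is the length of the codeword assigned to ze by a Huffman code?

Build the tree from the bottom:
combine ga(10), ka(12) → 22
combine th(18), 22 → 40
combine 40, ze(45) → 85
ze sits one level below the root: a 1-bit codeword.

1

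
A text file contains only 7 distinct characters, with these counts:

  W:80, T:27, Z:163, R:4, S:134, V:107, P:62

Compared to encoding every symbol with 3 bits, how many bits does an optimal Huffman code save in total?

Fixed-length: 3 bits × 577 symbols = 1731 bits.
Huffman merges:
combine R(4), T(27) → 31
combine 31, P(62) → 93
combine W(80), 93 → 173
combine V(107), S(134) → 241
combine Z(163), 173 → 336
combine 241, 336 → 577
Huffman total = 31 + 93 + 173 + 241 + 336 + 577 = 1451 bits.
Saving = 1731 − 1451 = 280 bits.

280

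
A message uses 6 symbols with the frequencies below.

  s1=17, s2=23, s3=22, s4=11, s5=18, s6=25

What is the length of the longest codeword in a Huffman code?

Merge the two lowest-weight nodes at each step:
combine s4(11), s1(17) → 28
combine s5(18), s3(22) → 40
combine s2(23), s6(25) → 48
combine 28, 40 → 68
combine 48, 68 → 116
The first pair merged (s4, s1) ends up deepest, at depth 3.

3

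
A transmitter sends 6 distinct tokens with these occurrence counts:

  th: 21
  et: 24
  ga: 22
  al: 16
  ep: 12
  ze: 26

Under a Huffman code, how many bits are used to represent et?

2

Huffman merges, smallest pair first:
combine ep(12), al(16) → 28
combine th(21), ga(22) → 43
combine et(24), ze(26) → 50
combine 28, 43 → 71
combine 50, 71 → 121
The subtree containing et is merged 2 times, so code length = 2.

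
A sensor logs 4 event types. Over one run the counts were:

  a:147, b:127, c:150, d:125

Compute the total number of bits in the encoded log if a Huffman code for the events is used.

1098

Build the Huffman tree bottom-up:
merge d(125) and b(127): 252
merge a(147) and c(150): 297
merge 252 and 297: 549
The encoded length is the sum of every internal node's weight: 252 + 297 + 549 = 1098 bits.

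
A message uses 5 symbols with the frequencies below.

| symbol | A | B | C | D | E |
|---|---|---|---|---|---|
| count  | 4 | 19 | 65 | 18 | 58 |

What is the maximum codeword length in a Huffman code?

Merge the two lowest-weight nodes at each step:
A(4) + D(18) → 22
B(19) + 22 → 41
41 + E(58) → 99
C(65) + 99 → 164
The first pair merged (A, D) ends up deepest, at depth 4.

4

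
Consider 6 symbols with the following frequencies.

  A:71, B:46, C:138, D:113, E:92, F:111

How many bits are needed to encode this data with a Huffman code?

Merge the two smallest weights repeatedly:
combine B(46), A(71) → 117
combine E(92), F(111) → 203
combine D(113), 117 → 230
combine C(138), 203 → 341
combine 230, 341 → 571
Each symbol's bit-cost is frequency × depth; summing gives 1462 bits (equivalently 117 + 203 + 230 + 341 + 571).

1462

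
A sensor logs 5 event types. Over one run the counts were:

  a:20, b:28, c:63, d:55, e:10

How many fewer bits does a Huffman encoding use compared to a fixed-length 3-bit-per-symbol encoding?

Fixed-length: 3 bits × 176 symbols = 528 bits.
Huffman merges:
e(10) + a(20) → 30
b(28) + 30 → 58
d(55) + 58 → 113
c(63) + 113 → 176
Huffman total = 30 + 58 + 113 + 176 = 377 bits.
Saving = 528 − 377 = 151 bits.

151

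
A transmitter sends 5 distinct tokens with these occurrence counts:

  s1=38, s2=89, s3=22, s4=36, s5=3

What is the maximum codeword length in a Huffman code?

Merge the two lowest-weight nodes at each step:
merge s5(3) and s3(22): 25
merge 25 and s4(36): 61
merge s1(38) and 61: 99
merge s2(89) and 99: 188
The rarest symbols sit at the bottom; the longest codeword is 4 bits.

4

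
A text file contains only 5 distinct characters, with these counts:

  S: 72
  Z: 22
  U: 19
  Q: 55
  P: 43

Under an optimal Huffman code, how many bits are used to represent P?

2

Huffman merges, smallest pair first:
merge U(19) and Z(22): 41
merge 41 and P(43): 84
merge Q(55) and S(72): 127
merge 84 and 127: 211
P's leaf is at depth 2, giving a 2-bit codeword.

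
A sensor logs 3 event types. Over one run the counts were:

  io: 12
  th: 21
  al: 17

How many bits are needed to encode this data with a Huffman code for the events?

79

Greedily combine the two least-frequent nodes:
combine io(12), al(17) → 29
combine th(21), 29 → 50
Total encoded bits = sum of merged weights = 29 + 50 = 79.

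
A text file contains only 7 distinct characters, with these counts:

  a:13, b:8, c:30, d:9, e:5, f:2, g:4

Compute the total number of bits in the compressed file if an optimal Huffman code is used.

Greedily combine the two least-frequent nodes:
combine f(2), g(4) → 6
combine e(5), 6 → 11
combine b(8), d(9) → 17
combine 11, a(13) → 24
combine 17, 24 → 41
combine c(30), 41 → 71
Each symbol's bit-cost is frequency × depth; summing gives 170 bits (equivalently 6 + 11 + 17 + 24 + 41 + 71).

170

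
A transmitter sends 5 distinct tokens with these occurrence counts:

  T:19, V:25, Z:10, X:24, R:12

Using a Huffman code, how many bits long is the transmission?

202

Build the Huffman tree bottom-up:
Z(10) + R(12) → 22
T(19) + 22 → 41
X(24) + V(25) → 49
41 + 49 → 90
Each symbol's bit-cost is frequency × depth; summing gives 202 bits (equivalently 22 + 41 + 49 + 90).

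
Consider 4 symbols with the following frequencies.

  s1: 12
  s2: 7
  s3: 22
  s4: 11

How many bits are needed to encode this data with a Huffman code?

100

Greedily combine the two least-frequent nodes:
combine s2(7), s4(11) → 18
combine s1(12), 18 → 30
combine s3(22), 30 → 52
The encoded length is the sum of every internal node's weight: 18 + 30 + 52 = 100 bits.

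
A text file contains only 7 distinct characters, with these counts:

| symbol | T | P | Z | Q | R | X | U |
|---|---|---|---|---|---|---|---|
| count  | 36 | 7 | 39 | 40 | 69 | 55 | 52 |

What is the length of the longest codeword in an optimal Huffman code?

4

Merge the two lowest-weight nodes at each step:
combine P(7), T(36) → 43
combine Z(39), Q(40) → 79
combine 43, U(52) → 95
combine X(55), R(69) → 124
combine 79, 95 → 174
combine 124, 174 → 298
The rarest symbols sit at the bottom; the longest codeword is 4 bits.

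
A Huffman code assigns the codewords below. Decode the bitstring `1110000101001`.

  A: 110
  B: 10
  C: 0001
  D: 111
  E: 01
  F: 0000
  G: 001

Read left to right; each codeword is recognised as soon as it completes (prefix code):
  111→D | 0000→F | 10→B | 10→B | 01→E
Decoded message: DFBBE

DFBBE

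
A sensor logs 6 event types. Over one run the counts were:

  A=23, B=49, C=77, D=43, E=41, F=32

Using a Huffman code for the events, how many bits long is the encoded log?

Build the Huffman tree bottom-up:
merge A(23) and F(32): 55
merge E(41) and D(43): 84
merge B(49) and 55: 104
merge C(77) and 84: 161
merge 104 and 161: 265
Each symbol's bit-cost is frequency × depth; summing gives 669 bits (equivalently 55 + 84 + 104 + 161 + 265).

669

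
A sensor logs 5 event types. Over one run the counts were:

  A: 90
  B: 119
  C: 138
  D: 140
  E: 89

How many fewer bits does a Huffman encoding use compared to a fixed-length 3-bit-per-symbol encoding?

Fixed-length: 3 bits × 576 symbols = 1728 bits.
Huffman merges:
combine E(89), A(90) → 179
combine B(119), C(138) → 257
combine D(140), 179 → 319
combine 257, 319 → 576
Huffman total = 179 + 257 + 319 + 576 = 1331 bits.
Saving = 1728 − 1331 = 397 bits.

397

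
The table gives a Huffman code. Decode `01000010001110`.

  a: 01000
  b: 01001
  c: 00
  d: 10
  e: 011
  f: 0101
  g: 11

Read left to right; each codeword is recognised as soon as it completes (prefix code):
  01000→a | 01000→a | 11→g | 10→d
Decoded message: aagd

aagd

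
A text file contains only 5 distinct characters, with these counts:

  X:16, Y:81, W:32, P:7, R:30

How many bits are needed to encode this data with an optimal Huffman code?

327

Greedily combine the two least-frequent nodes:
P(7) + X(16) → 23
23 + R(30) → 53
W(32) + 53 → 85
Y(81) + 85 → 166
Each symbol's bit-cost is frequency × depth; summing gives 327 bits (equivalently 23 + 53 + 85 + 166).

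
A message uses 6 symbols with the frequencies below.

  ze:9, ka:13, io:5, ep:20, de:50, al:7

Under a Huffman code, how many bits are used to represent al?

Build the tree from the bottom:
combine io(5), al(7) → 12
combine ze(9), 12 → 21
combine ka(13), ep(20) → 33
combine 21, 33 → 54
combine de(50), 54 → 104
The subtree containing al is merged 4 times, so code length = 4.

4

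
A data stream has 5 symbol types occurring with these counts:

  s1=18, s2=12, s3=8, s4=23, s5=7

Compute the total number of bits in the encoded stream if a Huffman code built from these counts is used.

Greedily combine the two least-frequent nodes:
combine s5(7), s3(8) → 15
combine s2(12), 15 → 27
combine s1(18), s4(23) → 41
combine 27, 41 → 68
The encoded length is the sum of every internal node's weight: 15 + 27 + 41 + 68 = 151 bits.

151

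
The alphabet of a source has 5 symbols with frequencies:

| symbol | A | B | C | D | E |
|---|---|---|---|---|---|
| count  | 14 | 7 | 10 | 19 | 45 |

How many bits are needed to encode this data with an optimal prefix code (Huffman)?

193

Greedily combine the two least-frequent nodes:
merge B(7) and C(10): 17
merge A(14) and 17: 31
merge D(19) and 31: 50
merge E(45) and 50: 95
Each symbol's bit-cost is frequency × depth; summing gives 193 bits (equivalently 17 + 31 + 50 + 95).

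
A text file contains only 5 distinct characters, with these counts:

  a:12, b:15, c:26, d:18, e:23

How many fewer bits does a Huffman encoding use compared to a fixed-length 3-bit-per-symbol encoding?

Fixed-length: 3 bits × 94 symbols = 282 bits.
Huffman merges:
merge a(12) and b(15): 27
merge d(18) and e(23): 41
merge c(26) and 27: 53
merge 41 and 53: 94
Huffman total = 27 + 41 + 53 + 94 = 215 bits.
Saving = 282 − 215 = 67 bits.

67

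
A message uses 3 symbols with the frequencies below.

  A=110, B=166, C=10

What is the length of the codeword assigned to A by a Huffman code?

2

Repeatedly merge the two smallest:
C(10) + A(110) → 120
120 + B(166) → 286
A sits 2 levels below the root, so its codeword is 2 bits.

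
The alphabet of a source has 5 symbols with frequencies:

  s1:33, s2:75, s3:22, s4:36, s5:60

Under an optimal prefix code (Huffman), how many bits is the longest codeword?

Merge the two lowest-weight nodes at each step:
combine s3(22), s1(33) → 55
combine s4(36), 55 → 91
combine s5(60), s2(75) → 135
combine 91, 135 → 226
The rarest symbols sit at the bottom; the longest codeword is 3 bits.

3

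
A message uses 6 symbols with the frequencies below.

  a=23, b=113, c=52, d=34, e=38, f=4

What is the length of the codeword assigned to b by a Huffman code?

Huffman merges, smallest pair first:
combine f(4), a(23) → 27
combine 27, d(34) → 61
combine e(38), c(52) → 90
combine 61, 90 → 151
combine b(113), 151 → 264
b is a child of the root — depth 1, so its codeword is a single bit.

1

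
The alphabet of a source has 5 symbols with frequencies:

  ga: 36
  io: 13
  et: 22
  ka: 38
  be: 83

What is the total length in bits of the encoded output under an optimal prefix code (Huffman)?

407

Greedily combine the two least-frequent nodes:
merge io(13) and et(22): 35
merge 35 and ga(36): 71
merge ka(38) and 71: 109
merge be(83) and 109: 192
Each symbol's bit-cost is frequency × depth; summing gives 407 bits (equivalently 35 + 71 + 109 + 192).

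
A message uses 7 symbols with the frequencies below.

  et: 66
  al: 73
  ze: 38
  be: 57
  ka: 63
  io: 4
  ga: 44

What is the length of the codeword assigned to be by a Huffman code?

3

Build the tree from the bottom:
combine io(4), ze(38) → 42
combine 42, ga(44) → 86
combine be(57), ka(63) → 120
combine et(66), al(73) → 139
combine 86, 120 → 206
combine 139, 206 → 345
be sits 3 levels below the root, so its codeword is 3 bits.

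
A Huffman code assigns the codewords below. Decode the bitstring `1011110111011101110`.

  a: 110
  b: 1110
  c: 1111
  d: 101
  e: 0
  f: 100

dbbbb

Read left to right; each codeword is recognised as soon as it completes (prefix code):
  101→d | 1110→b | 1110→b | 1110→b | 1110→b
Decoded message: dbbbb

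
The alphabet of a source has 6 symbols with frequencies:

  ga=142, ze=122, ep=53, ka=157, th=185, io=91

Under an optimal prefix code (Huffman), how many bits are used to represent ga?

3

Huffman merges, smallest pair first:
merge ep(53) and io(91): 144
merge ze(122) and ga(142): 264
merge 144 and ka(157): 301
merge th(185) and 264: 449
merge 301 and 449: 750
The subtree containing ga is merged 3 times, so code length = 3.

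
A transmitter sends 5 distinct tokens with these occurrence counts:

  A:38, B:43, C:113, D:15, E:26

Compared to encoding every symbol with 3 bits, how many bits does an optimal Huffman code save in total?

Fixed-length: 3 bits × 235 symbols = 705 bits.
Huffman merges:
combine D(15), E(26) → 41
combine A(38), 41 → 79
combine B(43), 79 → 122
combine C(113), 122 → 235
Huffman total = 41 + 79 + 122 + 235 = 477 bits.
Saving = 705 − 477 = 228 bits.

228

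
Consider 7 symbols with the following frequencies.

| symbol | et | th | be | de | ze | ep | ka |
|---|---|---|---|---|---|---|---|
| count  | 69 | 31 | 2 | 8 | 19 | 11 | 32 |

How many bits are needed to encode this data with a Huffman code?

Merge the two smallest weights repeatedly:
merge be(2) and de(8): 10
merge 10 and ep(11): 21
merge ze(19) and 21: 40
merge th(31) and ka(32): 63
merge 40 and 63: 103
merge et(69) and 103: 172
Each symbol's bit-cost is frequency × depth; summing gives 409 bits (equivalently 10 + 21 + 40 + 63 + 103 + 172).

409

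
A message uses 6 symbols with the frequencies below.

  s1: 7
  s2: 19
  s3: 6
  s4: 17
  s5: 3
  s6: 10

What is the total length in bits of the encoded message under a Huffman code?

Merge the two smallest weights repeatedly:
merge s5(3) and s3(6): 9
merge s1(7) and 9: 16
merge s6(10) and 16: 26
merge s4(17) and s2(19): 36
merge 26 and 36: 62
Each symbol's bit-cost is frequency × depth; summing gives 149 bits (equivalently 9 + 16 + 26 + 36 + 62).

149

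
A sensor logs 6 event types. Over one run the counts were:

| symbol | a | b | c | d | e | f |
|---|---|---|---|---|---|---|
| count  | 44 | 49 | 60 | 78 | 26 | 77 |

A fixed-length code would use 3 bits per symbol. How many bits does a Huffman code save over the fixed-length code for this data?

155

Fixed-length: 3 bits × 334 symbols = 1002 bits.
Huffman merges:
e(26) + a(44) → 70
b(49) + c(60) → 109
70 + f(77) → 147
d(78) + 109 → 187
147 + 187 → 334
Huffman total = 70 + 109 + 147 + 187 + 334 = 847 bits.
Saving = 1002 − 847 = 155 bits.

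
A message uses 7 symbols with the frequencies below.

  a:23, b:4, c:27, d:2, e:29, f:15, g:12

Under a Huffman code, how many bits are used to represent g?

Build the tree from the bottom:
combine d(2), b(4) → 6
combine 6, g(12) → 18
combine f(15), 18 → 33
combine a(23), c(27) → 50
combine e(29), 33 → 62
combine 50, 62 → 112
The subtree containing g is merged 4 times, so code length = 4.

4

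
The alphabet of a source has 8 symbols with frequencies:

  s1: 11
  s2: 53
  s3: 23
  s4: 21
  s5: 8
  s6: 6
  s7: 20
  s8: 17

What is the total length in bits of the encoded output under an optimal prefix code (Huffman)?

438

Merge the two smallest weights repeatedly:
s6(6) + s5(8) → 14
s1(11) + 14 → 25
s8(17) + s7(20) → 37
s4(21) + s3(23) → 44
25 + 37 → 62
44 + s2(53) → 97
62 + 97 → 159
Each symbol's bit-cost is frequency × depth; summing gives 438 bits (equivalently 14 + 25 + 37 + 44 + 62 + 97 + 159).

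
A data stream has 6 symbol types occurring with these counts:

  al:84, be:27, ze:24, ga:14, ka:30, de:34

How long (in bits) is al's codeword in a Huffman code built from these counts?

1

Build the tree from the bottom:
merge ga(14) and ze(24): 38
merge be(27) and ka(30): 57
merge de(34) and 38: 72
merge 57 and 72: 129
merge al(84) and 129: 213
al sits one level below the root: a 1-bit codeword.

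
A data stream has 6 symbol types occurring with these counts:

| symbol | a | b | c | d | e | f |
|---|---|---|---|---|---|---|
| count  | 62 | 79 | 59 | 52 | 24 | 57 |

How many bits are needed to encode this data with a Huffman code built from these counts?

858

Greedily combine the two least-frequent nodes:
merge e(24) and d(52): 76
merge f(57) and c(59): 116
merge a(62) and 76: 138
merge b(79) and 116: 195
merge 138 and 195: 333
Total encoded bits = sum of merged weights = 76 + 116 + 138 + 195 + 333 = 858.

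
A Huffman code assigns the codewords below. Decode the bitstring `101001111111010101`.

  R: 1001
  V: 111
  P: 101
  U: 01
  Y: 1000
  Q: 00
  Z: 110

Read left to right; each codeword is recognised as soon as it completes (prefix code):
  101→P | 00→Q | 111→V | 111→V | 101→P | 01→U | 01→U
Decoded message: PQVVPUU

PQVVPUU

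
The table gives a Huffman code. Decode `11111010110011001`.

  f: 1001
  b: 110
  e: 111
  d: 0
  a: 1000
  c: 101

Read left to right; each codeword is recognised as soon as it completes (prefix code):
  111→e | 110→b | 101→c | 1001→f | 1001→f
Decoded message: ebcff

ebcff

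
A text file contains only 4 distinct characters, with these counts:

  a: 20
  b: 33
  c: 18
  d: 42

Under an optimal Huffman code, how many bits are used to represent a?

Repeatedly merge the two smallest:
combine c(18), a(20) → 38
combine b(33), 38 → 71
combine d(42), 71 → 113
The subtree containing a is merged 3 times, so code length = 3.

3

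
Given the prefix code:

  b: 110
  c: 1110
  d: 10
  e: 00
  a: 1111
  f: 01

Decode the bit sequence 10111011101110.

Read left to right; each codeword is recognised as soon as it completes (prefix code):
  10→d | 1110→c | 1110→c | 1110→c
Decoded message: dccc

dccc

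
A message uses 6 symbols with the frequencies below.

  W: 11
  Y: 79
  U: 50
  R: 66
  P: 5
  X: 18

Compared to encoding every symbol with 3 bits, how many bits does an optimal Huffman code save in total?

Fixed-length: 3 bits × 229 symbols = 687 bits.
Huffman merges:
P(5) + W(11) → 16
16 + X(18) → 34
34 + U(50) → 84
R(66) + Y(79) → 145
84 + 145 → 229
Huffman total = 16 + 34 + 84 + 145 + 229 = 508 bits.
Saving = 687 − 508 = 179 bits.

179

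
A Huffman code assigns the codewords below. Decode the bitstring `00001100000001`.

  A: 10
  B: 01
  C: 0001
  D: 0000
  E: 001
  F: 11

DFDC

Read left to right; each codeword is recognised as soon as it completes (prefix code):
  0000→D | 11→F | 0000→D | 0001→C
Decoded message: DFDC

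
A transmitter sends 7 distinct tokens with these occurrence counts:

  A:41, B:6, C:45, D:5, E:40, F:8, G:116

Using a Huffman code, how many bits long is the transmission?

581

Build the Huffman tree bottom-up:
merge D(5) and B(6): 11
merge F(8) and 11: 19
merge 19 and E(40): 59
merge A(41) and C(45): 86
merge 59 and 86: 145
merge G(116) and 145: 261
Each symbol's bit-cost is frequency × depth; summing gives 581 bits (equivalently 11 + 19 + 59 + 86 + 145 + 261).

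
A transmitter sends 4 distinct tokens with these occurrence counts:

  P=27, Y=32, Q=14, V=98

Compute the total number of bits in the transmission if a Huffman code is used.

285

Build the Huffman tree bottom-up:
combine Q(14), P(27) → 41
combine Y(32), 41 → 73
combine 73, V(98) → 171
The encoded length is the sum of every internal node's weight: 41 + 73 + 171 = 285 bits.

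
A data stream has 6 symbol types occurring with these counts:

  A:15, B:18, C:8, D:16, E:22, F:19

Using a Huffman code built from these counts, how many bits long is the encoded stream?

Build the Huffman tree bottom-up:
C(8) + A(15) → 23
D(16) + B(18) → 34
F(19) + E(22) → 41
23 + 34 → 57
41 + 57 → 98
Each symbol's bit-cost is frequency × depth; summing gives 253 bits (equivalently 23 + 34 + 41 + 57 + 98).

253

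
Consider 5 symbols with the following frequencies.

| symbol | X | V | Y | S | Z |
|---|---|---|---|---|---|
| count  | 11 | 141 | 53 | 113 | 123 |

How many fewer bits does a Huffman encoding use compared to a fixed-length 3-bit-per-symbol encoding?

Fixed-length: 3 bits × 441 symbols = 1323 bits.
Huffman merges:
combine X(11), Y(53) → 64
combine 64, S(113) → 177
combine Z(123), V(141) → 264
combine 177, 264 → 441
Huffman total = 64 + 177 + 264 + 441 = 946 bits.
Saving = 1323 − 946 = 377 bits.

377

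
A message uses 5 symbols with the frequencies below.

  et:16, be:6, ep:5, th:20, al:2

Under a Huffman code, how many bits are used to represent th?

1

Huffman merges, smallest pair first:
al(2) + ep(5) → 7
be(6) + 7 → 13
13 + et(16) → 29
th(20) + 29 → 49
th is a child of the root — depth 1, so its codeword is a single bit.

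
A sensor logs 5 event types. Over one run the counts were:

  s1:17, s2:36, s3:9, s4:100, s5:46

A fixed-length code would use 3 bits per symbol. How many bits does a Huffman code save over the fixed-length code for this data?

Fixed-length: 3 bits × 208 symbols = 624 bits.
Huffman merges:
merge s3(9) and s1(17): 26
merge 26 and s2(36): 62
merge s5(46) and 62: 108
merge s4(100) and 108: 208
Huffman total = 26 + 62 + 108 + 208 = 404 bits.
Saving = 624 − 404 = 220 bits.

220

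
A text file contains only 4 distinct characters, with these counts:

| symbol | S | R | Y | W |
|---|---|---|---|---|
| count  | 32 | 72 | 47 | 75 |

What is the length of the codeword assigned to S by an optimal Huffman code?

2

Repeatedly merge the two smallest:
merge S(32) and Y(47): 79
merge R(72) and W(75): 147
merge 79 and 147: 226
S sits 2 levels below the root, so its codeword is 2 bits.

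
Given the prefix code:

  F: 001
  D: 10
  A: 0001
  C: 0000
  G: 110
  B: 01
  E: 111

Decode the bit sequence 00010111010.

Read left to right; each codeword is recognised as soon as it completes (prefix code):
  0001→A | 01→B | 110→G | 10→D
Decoded message: ABGD

ABGD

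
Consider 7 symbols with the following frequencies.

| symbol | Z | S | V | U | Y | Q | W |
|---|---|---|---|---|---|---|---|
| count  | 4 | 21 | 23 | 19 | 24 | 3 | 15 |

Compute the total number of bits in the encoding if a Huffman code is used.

287

Greedily combine the two least-frequent nodes:
Q(3) + Z(4) → 7
7 + W(15) → 22
U(19) + S(21) → 40
22 + V(23) → 45
Y(24) + 40 → 64
45 + 64 → 109
Total encoded bits = sum of merged weights = 7 + 22 + 40 + 45 + 64 + 109 = 287.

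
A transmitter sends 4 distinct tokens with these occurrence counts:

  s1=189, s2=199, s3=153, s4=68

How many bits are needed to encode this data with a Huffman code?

Greedily combine the two least-frequent nodes:
combine s4(68), s3(153) → 221
combine s1(189), s2(199) → 388
combine 221, 388 → 609
The encoded length is the sum of every internal node's weight: 221 + 388 + 609 = 1218 bits.

1218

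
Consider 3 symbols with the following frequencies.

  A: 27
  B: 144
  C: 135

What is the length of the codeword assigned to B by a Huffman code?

1

Huffman merges, smallest pair first:
A(27) + C(135) → 162
B(144) + 162 → 306
B sits one level below the root: a 1-bit codeword.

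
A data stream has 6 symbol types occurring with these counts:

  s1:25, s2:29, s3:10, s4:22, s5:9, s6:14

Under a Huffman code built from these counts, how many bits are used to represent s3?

4

Repeatedly merge the two smallest:
s5(9) + s3(10) → 19
s6(14) + 19 → 33
s4(22) + s1(25) → 47
s2(29) + 33 → 62
47 + 62 → 109
The subtree containing s3 is merged 4 times, so code length = 4.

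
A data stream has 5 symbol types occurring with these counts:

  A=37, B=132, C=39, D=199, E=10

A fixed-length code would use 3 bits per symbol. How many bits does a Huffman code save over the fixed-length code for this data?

483

Fixed-length: 3 bits × 417 symbols = 1251 bits.
Huffman merges:
combine E(10), A(37) → 47
combine C(39), 47 → 86
combine 86, B(132) → 218
combine D(199), 218 → 417
Huffman total = 47 + 86 + 218 + 417 = 768 bits.
Saving = 1251 − 768 = 483 bits.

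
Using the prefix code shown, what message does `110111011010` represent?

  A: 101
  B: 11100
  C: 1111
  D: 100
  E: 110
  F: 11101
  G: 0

Read left to right; each codeword is recognised as soon as it completes (prefix code):
  110→E | 11101→F | 101→A | 0→G
Decoded message: EFAG

EFAG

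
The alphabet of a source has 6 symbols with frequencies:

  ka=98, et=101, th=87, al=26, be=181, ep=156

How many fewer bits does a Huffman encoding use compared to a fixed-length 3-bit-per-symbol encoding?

337

Fixed-length: 3 bits × 649 symbols = 1947 bits.
Huffman merges:
combine al(26), th(87) → 113
combine ka(98), et(101) → 199
combine 113, ep(156) → 269
combine be(181), 199 → 380
combine 269, 380 → 649
Huffman total = 113 + 199 + 269 + 380 + 649 = 1610 bits.
Saving = 1947 − 1610 = 337 bits.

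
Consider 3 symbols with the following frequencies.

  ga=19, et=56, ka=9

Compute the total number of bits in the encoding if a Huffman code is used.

Merge the two smallest weights repeatedly:
merge ka(9) and ga(19): 28
merge 28 and et(56): 84
Each symbol's bit-cost is frequency × depth; summing gives 112 bits (equivalently 28 + 84).

112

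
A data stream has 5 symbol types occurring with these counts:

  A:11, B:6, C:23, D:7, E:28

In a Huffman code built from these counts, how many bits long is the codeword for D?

4

Repeatedly merge the two smallest:
combine B(6), D(7) → 13
combine A(11), 13 → 24
combine C(23), 24 → 47
combine E(28), 47 → 75
D sits 4 levels below the root, so its codeword is 4 bits.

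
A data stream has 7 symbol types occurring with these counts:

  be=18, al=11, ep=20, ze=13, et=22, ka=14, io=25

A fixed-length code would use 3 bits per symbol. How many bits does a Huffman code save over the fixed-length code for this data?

Fixed-length: 3 bits × 123 symbols = 369 bits.
Huffman merges:
combine al(11), ze(13) → 24
combine ka(14), be(18) → 32
combine ep(20), et(22) → 42
combine 24, io(25) → 49
combine 32, 42 → 74
combine 49, 74 → 123
Huffman total = 24 + 32 + 42 + 49 + 74 + 123 = 344 bits.
Saving = 369 − 344 = 25 bits.

25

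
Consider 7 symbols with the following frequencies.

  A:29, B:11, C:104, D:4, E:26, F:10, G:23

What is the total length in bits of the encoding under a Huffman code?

Build the Huffman tree bottom-up:
merge D(4) and F(10): 14
merge B(11) and 14: 25
merge G(23) and 25: 48
merge E(26) and A(29): 55
merge 48 and 55: 103
merge 103 and C(104): 207
Total encoded bits = sum of merged weights = 14 + 25 + 48 + 55 + 103 + 207 = 452.

452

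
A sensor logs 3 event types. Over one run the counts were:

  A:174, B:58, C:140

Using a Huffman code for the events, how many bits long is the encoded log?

570

Greedily combine the two least-frequent nodes:
combine B(58), C(140) → 198
combine A(174), 198 → 372
Total encoded bits = sum of merged weights = 198 + 372 = 570.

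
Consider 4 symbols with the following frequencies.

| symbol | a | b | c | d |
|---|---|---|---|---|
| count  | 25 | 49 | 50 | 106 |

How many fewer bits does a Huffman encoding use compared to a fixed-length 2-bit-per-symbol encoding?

Fixed-length: 2 bits × 230 symbols = 460 bits.
Huffman merges:
merge a(25) and b(49): 74
merge c(50) and 74: 124
merge d(106) and 124: 230
Huffman total = 74 + 124 + 230 = 428 bits.
Saving = 460 − 428 = 32 bits.

32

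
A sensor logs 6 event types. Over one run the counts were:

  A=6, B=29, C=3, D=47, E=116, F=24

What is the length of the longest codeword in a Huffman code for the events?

Merge the two lowest-weight nodes at each step:
merge C(3) and A(6): 9
merge 9 and F(24): 33
merge B(29) and 33: 62
merge D(47) and 62: 109
merge 109 and E(116): 225
The first pair merged (C, A) ends up deepest, at depth 5.

5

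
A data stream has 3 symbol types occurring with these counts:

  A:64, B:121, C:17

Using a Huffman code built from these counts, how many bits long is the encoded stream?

Merge the two smallest weights repeatedly:
C(17) + A(64) → 81
81 + B(121) → 202
Each symbol's bit-cost is frequency × depth; summing gives 283 bits (equivalently 81 + 202).

283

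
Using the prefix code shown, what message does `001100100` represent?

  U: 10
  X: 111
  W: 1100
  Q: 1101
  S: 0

Read left to right; each codeword is recognised as soon as it completes (prefix code):
  0→S | 0→S | 1100→W | 10→U | 0→S
Decoded message: SSWUS

SSWUS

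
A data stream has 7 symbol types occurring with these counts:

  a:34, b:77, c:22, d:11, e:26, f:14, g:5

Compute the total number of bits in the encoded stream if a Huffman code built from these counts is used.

Greedily combine the two least-frequent nodes:
g(5) + d(11) → 16
f(14) + 16 → 30
c(22) + e(26) → 48
30 + a(34) → 64
48 + 64 → 112
b(77) + 112 → 189
Total encoded bits = sum of merged weights = 16 + 30 + 48 + 64 + 112 + 189 = 459.

459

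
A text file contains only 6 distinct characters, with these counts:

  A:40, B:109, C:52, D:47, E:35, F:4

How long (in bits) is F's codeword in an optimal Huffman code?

4

Huffman merges, smallest pair first:
combine F(4), E(35) → 39
combine 39, A(40) → 79
combine D(47), C(52) → 99
combine 79, 99 → 178
combine B(109), 178 → 287
F sits 4 levels below the root, so its codeword is 4 bits.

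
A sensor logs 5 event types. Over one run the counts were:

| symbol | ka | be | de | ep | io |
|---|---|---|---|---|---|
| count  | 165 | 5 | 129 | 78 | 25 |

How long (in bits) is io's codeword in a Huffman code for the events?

4

Huffman merges, smallest pair first:
combine be(5), io(25) → 30
combine 30, ep(78) → 108
combine 108, de(129) → 237
combine ka(165), 237 → 402
io's leaf is at depth 4, giving a 4-bit codeword.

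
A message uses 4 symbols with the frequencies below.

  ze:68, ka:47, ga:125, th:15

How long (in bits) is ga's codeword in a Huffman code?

Repeatedly merge the two smallest:
merge th(15) and ka(47): 62
merge 62 and ze(68): 130
merge ga(125) and 130: 255
ga is merged only at the final step, so code length = 1.

1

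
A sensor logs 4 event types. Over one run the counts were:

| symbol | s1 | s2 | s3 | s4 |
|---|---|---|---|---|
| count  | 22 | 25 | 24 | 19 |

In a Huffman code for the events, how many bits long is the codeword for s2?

Huffman merges, smallest pair first:
s4(19) + s1(22) → 41
s3(24) + s2(25) → 49
41 + 49 → 90
s2 sits 2 levels below the root, so its codeword is 2 bits.

2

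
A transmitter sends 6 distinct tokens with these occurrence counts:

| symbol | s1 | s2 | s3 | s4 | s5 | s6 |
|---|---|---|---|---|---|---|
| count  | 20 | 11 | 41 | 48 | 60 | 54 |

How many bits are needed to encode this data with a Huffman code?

571

Greedily combine the two least-frequent nodes:
merge s2(11) and s1(20): 31
merge 31 and s3(41): 72
merge s4(48) and s6(54): 102
merge s5(60) and 72: 132
merge 102 and 132: 234
Total encoded bits = sum of merged weights = 31 + 72 + 102 + 132 + 234 = 571.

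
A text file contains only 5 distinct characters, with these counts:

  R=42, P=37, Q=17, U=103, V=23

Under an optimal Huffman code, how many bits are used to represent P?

Huffman merges, smallest pair first:
combine Q(17), V(23) → 40
combine P(37), 40 → 77
combine R(42), 77 → 119
combine U(103), 119 → 222
The subtree containing P is merged 3 times, so code length = 3.

3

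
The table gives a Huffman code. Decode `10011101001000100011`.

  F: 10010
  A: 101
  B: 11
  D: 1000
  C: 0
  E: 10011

EACCDDB

Read left to right; each codeword is recognised as soon as it completes (prefix code):
  10011→E | 101→A | 0→C | 0→C | 1000→D | 1000→D | 11→B
Decoded message: EACCDDB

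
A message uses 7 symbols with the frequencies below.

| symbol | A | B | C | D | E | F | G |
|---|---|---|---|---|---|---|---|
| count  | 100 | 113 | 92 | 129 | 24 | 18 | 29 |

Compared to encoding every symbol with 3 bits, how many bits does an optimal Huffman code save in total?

229

Fixed-length: 3 bits × 505 symbols = 1515 bits.
Huffman merges:
F(18) + E(24) → 42
G(29) + 42 → 71
71 + C(92) → 163
A(100) + B(113) → 213
D(129) + 163 → 292
213 + 292 → 505
Huffman total = 42 + 71 + 163 + 213 + 292 + 505 = 1286 bits.
Saving = 1515 − 1286 = 229 bits.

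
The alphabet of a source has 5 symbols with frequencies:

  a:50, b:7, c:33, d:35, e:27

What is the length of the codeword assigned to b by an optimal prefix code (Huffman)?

Repeatedly merge the two smallest:
combine b(7), e(27) → 34
combine c(33), 34 → 67
combine d(35), a(50) → 85
combine 67, 85 → 152
b sits 3 levels below the root, so its codeword is 3 bits.

3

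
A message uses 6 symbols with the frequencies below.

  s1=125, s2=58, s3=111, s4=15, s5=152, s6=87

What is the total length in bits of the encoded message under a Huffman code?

1329

Greedily combine the two least-frequent nodes:
combine s4(15), s2(58) → 73
combine 73, s6(87) → 160
combine s3(111), s1(125) → 236
combine s5(152), 160 → 312
combine 236, 312 → 548
Each symbol's bit-cost is frequency × depth; summing gives 1329 bits (equivalently 73 + 160 + 236 + 312 + 548).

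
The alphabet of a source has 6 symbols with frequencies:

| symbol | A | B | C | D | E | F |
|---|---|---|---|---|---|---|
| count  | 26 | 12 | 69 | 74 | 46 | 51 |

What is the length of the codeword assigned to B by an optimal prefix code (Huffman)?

4

Repeatedly merge the two smallest:
combine B(12), A(26) → 38
combine 38, E(46) → 84
combine F(51), C(69) → 120
combine D(74), 84 → 158
combine 120, 158 → 278
B's leaf is at depth 4, giving a 4-bit codeword.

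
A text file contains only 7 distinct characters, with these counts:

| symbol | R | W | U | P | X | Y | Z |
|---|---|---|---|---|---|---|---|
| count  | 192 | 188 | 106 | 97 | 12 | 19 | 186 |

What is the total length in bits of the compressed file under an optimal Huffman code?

1993

Build the Huffman tree bottom-up:
X(12) + Y(19) → 31
31 + P(97) → 128
U(106) + 128 → 234
Z(186) + W(188) → 374
R(192) + 234 → 426
374 + 426 → 800
Total encoded bits = sum of merged weights = 31 + 128 + 234 + 374 + 426 + 800 = 1993.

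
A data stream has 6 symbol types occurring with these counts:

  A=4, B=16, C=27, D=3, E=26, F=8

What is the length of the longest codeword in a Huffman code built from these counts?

Merge the two lowest-weight nodes at each step:
D(3) + A(4) → 7
7 + F(8) → 15
15 + B(16) → 31
E(26) + C(27) → 53
31 + 53 → 84
Maximum depth reached is 4.

4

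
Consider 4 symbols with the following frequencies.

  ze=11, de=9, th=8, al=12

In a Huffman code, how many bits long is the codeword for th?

2

Build the tree from the bottom:
th(8) + de(9) → 17
ze(11) + al(12) → 23
17 + 23 → 40
The subtree containing th is merged 2 times, so code length = 2.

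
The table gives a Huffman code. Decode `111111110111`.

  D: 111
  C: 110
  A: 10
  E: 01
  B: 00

Read left to right; each codeword is recognised as soon as it completes (prefix code):
  111→D | 111→D | 110→C | 111→D
Decoded message: DDCD

DDCD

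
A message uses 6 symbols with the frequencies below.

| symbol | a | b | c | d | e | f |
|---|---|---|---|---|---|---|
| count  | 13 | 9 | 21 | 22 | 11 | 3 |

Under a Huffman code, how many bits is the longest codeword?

Merge the two lowest-weight nodes at each step:
merge f(3) and b(9): 12
merge e(11) and 12: 23
merge a(13) and c(21): 34
merge d(22) and 23: 45
merge 34 and 45: 79
Maximum depth reached is 4.

4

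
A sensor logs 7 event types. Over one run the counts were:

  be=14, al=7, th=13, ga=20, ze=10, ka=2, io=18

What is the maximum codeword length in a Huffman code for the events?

Merge the two lowest-weight nodes at each step:
combine ka(2), al(7) → 9
combine 9, ze(10) → 19
combine th(13), be(14) → 27
combine io(18), 19 → 37
combine ga(20), 27 → 47
combine 37, 47 → 84
The first pair merged (ka, al) ends up deepest, at depth 4.

4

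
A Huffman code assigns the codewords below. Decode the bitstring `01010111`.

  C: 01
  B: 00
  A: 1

CCCAA

Read left to right; each codeword is recognised as soon as it completes (prefix code):
  01→C | 01→C | 01→C | 1→A | 1→A
Decoded message: CCCAA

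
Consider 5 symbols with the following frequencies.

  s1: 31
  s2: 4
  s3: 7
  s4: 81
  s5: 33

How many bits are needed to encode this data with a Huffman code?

Merge the two smallest weights repeatedly:
s2(4) + s3(7) → 11
11 + s1(31) → 42
s5(33) + 42 → 75
75 + s4(81) → 156
Total encoded bits = sum of merged weights = 11 + 42 + 75 + 156 = 284.

284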